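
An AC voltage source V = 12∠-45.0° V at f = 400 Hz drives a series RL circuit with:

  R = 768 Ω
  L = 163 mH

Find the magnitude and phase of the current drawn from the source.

Step 1 — Angular frequency: ω = 2π·f = 2π·400 = 2513 rad/s.
Step 2 — Component impedances:
  R: Z = R = 768 Ω
  L: Z = jωL = j·2513·0.163 = 0 + j409.7 Ω
Step 3 — Series combination: Z_total = R + L = 768 + j409.7 Ω = 870.4∠28.1° Ω.
Step 4 — Source phasor: V = 12∠-45.0° V = 8.485 - j8.485 V.
Step 5 — Ohm's law: I = V / Z_total = (8.485 - j8.485) / (768 + j409.7) = 0.004013 - j0.01319 A.
Step 6 — Convert to polar: |I| = 0.01379 A, ∠I = -73.1°.

I = 0.01379∠-73.1° A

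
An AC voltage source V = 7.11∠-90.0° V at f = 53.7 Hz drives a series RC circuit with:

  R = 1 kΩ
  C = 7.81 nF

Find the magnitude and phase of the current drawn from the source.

Step 1 — Angular frequency: ω = 2π·f = 2π·53.7 = 337.4 rad/s.
Step 2 — Component impedances:
  R: Z = R = 1000 Ω
  C: Z = 1/(jωC) = -j/(ω·C) = 0 - j3.795e+05 Ω
Step 3 — Series combination: Z_total = R + C = 1000 - j3.795e+05 Ω = 3.795e+05∠-89.8° Ω.
Step 4 — Source phasor: V = 7.11∠-90.0° V = 0 - j7.11 V.
Step 5 — Ohm's law: I = V / Z_total = (0 - j7.11) / (1000 - j3.795e+05) = 1.874e-05 - j4.937e-08 A.
Step 6 — Convert to polar: |I| = 1.874e-05 A, ∠I = -0.2°.

I = 1.874e-05∠-0.2° A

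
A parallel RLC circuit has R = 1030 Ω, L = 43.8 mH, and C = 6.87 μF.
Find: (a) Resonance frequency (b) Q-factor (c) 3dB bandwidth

Step 1 — Resonance: ω₀ = 1/√(LC) = 1/√(0.0438·6.87e-06) = 1823 rad/s.
Step 2 — f₀ = ω₀/(2π) = 290.1 Hz.
Step 3 — Parallel Q: Q = R/(ω₀L) = 1030/(1823·0.0438) = 12.9.
Step 4 — Bandwidth: Δω = ω₀/Q = 141.3 rad/s; BW = Δω/(2π) = 22.49 Hz.

(a) f₀ = 290.1 Hz  (b) Q = 12.9  (c) BW = 22.49 Hz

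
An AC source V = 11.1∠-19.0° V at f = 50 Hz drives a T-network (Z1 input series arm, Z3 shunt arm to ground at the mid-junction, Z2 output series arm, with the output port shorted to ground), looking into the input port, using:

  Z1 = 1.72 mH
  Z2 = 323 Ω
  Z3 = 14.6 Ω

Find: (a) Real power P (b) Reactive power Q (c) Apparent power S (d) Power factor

Step 1 — Angular frequency: ω = 2π·f = 2π·50 = 314.2 rad/s.
Step 2 — Component impedances:
  Z1: Z = jωL = j·314.2·0.00172 = 0 + j0.5404 Ω
  Z2: Z = R = 323 Ω
  Z3: Z = R = 14.6 Ω
Step 3 — With the output port shorted to ground, the output series arm Z2 runs from the junction to ground; the shunt arm Z3 also runs from the junction to ground. They appear in parallel: Z3 || Z2 = 13.97 Ω.
Step 4 — Series with input arm Z1: Z_in = Z1 + (Z3 || Z2) = 13.97 + j0.5404 Ω = 13.98∠2.2° Ω.
Step 5 — Source phasor: V = 11.1∠-19.0° V = 10.5 - j3.614 V.
Step 6 — Current: I = V / Z = 0.7402 - j0.2873 A = 0.794∠-21.2° A.
Step 7 — Complex power: S = V·I* = 8.807 + j0.3407 VA.
Step 8 — Real power: P = Re(S) = 8.807 W.
Step 9 — Reactive power: Q = Im(S) = 0.3407 VAR.
Step 10 — Apparent power: |S| = 8.814 VA.
Step 11 — Power factor: PF = P/|S| = 0.9993 (lagging).

(a) P = 8.807 W  (b) Q = 0.3407 VAR  (c) S = 8.814 VA  (d) PF = 0.9993 (lagging)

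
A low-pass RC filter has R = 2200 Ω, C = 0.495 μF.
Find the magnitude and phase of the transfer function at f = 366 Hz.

Step 1 — Angular frequency: ω = 2π·366 = 2300 rad/s.
Step 2 — Transfer function: H(jω) = 1/(1 + jωRC).
Step 3 — Denominator: 1 + jωRC = 1 + j·2300·2200·4.95e-07 = 1 + j2.504.
Step 4 — H = 0.1375 - j0.3444.
Step 5 — Magnitude: |H| = 0.3708 (-8.6 dB); phase: φ = -68.2°.

|H| = 0.3708 (-8.6 dB), φ = -68.2°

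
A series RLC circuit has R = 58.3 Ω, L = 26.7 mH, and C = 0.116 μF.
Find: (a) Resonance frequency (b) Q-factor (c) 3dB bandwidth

Step 1 — Resonance: ω₀ = 1/√(LC) = 1/√(0.0267·1.16e-07) = 1.797e+04 rad/s.
Step 2 — f₀ = ω₀/(2π) = 2860 Hz.
Step 3 — Series Q: Q = ω₀L/R = 1.797e+04·0.0267/58.3 = 8.229.
Step 4 — Bandwidth: Δω = ω₀/Q = 2184 rad/s; BW = Δω/(2π) = 347.5 Hz.

(a) f₀ = 2860 Hz  (b) Q = 8.229  (c) BW = 347.5 Hz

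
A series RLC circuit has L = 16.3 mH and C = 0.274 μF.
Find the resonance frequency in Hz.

Step 1 — Resonance condition Im(Z)=0 gives ω₀ = 1/√(LC).
Step 2 — ω₀ = 1/√(0.0163·2.74e-07) = 1.496e+04 rad/s.
Step 3 — f₀ = ω₀/(2π) = 2382 Hz.

f₀ = 2382 Hz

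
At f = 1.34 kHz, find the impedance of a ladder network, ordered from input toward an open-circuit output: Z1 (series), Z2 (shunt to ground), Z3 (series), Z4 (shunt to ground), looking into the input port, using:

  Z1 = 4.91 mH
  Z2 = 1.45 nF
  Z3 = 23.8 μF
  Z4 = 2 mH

Step 1 — Angular frequency: ω = 2π·f = 2π·1340 = 8419 rad/s.
Step 2 — Component impedances:
  Z1: Z = jωL = j·8419·0.00491 = 0 + j41.34 Ω
  Z2: Z = 1/(jωC) = -j/(ω·C) = 0 - j8.191e+04 Ω
  Z3: Z = 1/(jωC) = -j/(ω·C) = 0 - j4.99 Ω
  Z4: Z = jωL = j·8419·0.002 = 0 + j16.84 Ω
Step 3 — Ladder network (open output): work backward from the far end, alternating series and parallel combinations. Z_in = 0 + j53.19 Ω = 53.19∠90.0° Ω.

Z = 0 + j53.19 Ω = 53.19∠90.0° Ω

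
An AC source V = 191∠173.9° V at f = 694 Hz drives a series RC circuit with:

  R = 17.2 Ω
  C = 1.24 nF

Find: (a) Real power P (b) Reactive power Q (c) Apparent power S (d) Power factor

Step 1 — Angular frequency: ω = 2π·f = 2π·694 = 4361 rad/s.
Step 2 — Component impedances:
  R: Z = R = 17.2 Ω
  C: Z = 1/(jωC) = -j/(ω·C) = 0 - j1.849e+05 Ω
Step 3 — Series combination: Z_total = R + C = 17.2 - j1.849e+05 Ω = 1.849e+05∠-90.0° Ω.
Step 4 — Source phasor: V = 191∠173.9° V = -189.9 + j20.3 V.
Step 5 — Current: I = V / Z = -0.0001098 - j0.001027 A = 0.001033∠-96.1° A.
Step 6 — Complex power: S = V·I* = 1.834e-05 - j0.1973 VA.
Step 7 — Real power: P = Re(S) = 1.834e-05 W.
Step 8 — Reactive power: Q = Im(S) = -0.1973 VAR.
Step 9 — Apparent power: |S| = 0.1973 VA.
Step 10 — Power factor: PF = P/|S| = 9.3e-05 (leading).

(a) P = 1.834e-05 W  (b) Q = -0.1973 VAR  (c) S = 0.1973 VA  (d) PF = 9.3e-05 (leading)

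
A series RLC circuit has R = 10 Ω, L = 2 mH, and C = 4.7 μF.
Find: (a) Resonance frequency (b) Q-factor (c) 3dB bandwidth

Step 1 — Resonance condition Im(Z)=0 gives ω₀ = 1/√(LC).
Step 2 — ω₀ = 1/√(0.002·4.7e-06) = 1.031e+04 rad/s.
Step 3 — f₀ = ω₀/(2π) = 1642 Hz.
Step 4 — Series Q: Q = ω₀L/R = 1.031e+04·0.002/10 = 2.063.
Step 5 — 3dB bandwidth: Δω = ω₀/Q = 5000 rad/s; BW = Δω/(2π) = 795.8 Hz.

(a) f₀ = 1642 Hz  (b) Q = 2.063  (c) BW = 795.8 Hz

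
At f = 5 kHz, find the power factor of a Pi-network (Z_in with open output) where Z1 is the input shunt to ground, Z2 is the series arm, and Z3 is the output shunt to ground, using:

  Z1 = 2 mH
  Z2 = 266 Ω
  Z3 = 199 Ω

Step 1 — Angular frequency: ω = 2π·f = 2π·5000 = 3.142e+04 rad/s.
Step 2 — Component impedances:
  Z1: Z = jωL = j·3.142e+04·0.002 = 0 + j62.83 Ω
  Z2: Z = R = 266 Ω
  Z3: Z = R = 199 Ω
Step 3 — With open output, the series arm Z2 and the output shunt Z3 appear in series to ground: Z2 + Z3 = 465 Ω.
Step 4 — Parallel with input shunt Z1: Z_in = Z1 || (Z2 + Z3) = 8.338 + j61.71 Ω = 62.27∠82.3° Ω.
Step 5 — Power factor: PF = cos(φ) = Re(Z)/|Z| = 8.338/62.27 = 0.1339.
Step 6 — Type: Im(Z) = 61.71 ⇒ lagging (phase φ = 82.3°).

PF = 0.1339 (lagging, φ = 82.3°)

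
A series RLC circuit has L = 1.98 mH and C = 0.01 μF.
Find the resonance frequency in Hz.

Step 1 — Resonance condition Im(Z)=0 gives ω₀ = 1/√(LC).
Step 2 — ω₀ = 1/√(0.00198·1e-08) = 2.247e+05 rad/s.
Step 3 — f₀ = ω₀/(2π) = 3.577e+04 Hz.

f₀ = 3.577e+04 Hz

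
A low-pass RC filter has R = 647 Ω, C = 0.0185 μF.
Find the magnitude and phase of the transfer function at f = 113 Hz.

Step 1 — Angular frequency: ω = 2π·113 = 710 rad/s.
Step 2 — Transfer function: H(jω) = 1/(1 + jωRC).
Step 3 — Denominator: 1 + jωRC = 1 + j·710·647·1.85e-08 = 1 + j0.008498.
Step 4 — H = 0.9999 - j0.008498.
Step 5 — Magnitude: |H| = 1 (-0.0 dB); phase: φ = -0.5°.

|H| = 1 (-0.0 dB), φ = -0.5°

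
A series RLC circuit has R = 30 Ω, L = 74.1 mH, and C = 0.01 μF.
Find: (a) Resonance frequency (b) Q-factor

Step 1 — Resonance condition Im(Z)=0 gives ω₀ = 1/√(LC).
Step 2 — ω₀ = 1/√(0.0741·1e-08) = 3.674e+04 rad/s.
Step 3 — f₀ = ω₀/(2π) = 5847 Hz.
Step 4 — Series Q: Q = ω₀L/R = 3.674e+04·0.0741/30 = 90.74.

(a) f₀ = 5847 Hz  (b) Q = 90.74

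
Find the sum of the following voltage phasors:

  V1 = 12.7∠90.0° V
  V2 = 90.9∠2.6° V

Step 1 — Convert each phasor to rectangular form:
  V1 = 12.7·(cos(90.0°) + j·sin(90.0°)) = 0 + j12.7 V
  V2 = 90.9·(cos(2.6°) + j·sin(2.6°)) = 90.81 + j4.123 V
Step 2 — Sum components: V_total = 90.81 + j16.82 V.
Step 3 — Convert to polar: |V_total| = 92.35 V, ∠V_total = 10.5°.

V_total = 92.35∠10.5° V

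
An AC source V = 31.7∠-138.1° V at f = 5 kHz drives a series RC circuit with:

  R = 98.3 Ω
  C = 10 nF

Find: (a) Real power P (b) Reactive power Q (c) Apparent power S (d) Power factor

Step 1 — Angular frequency: ω = 2π·f = 2π·5000 = 3.142e+04 rad/s.
Step 2 — Component impedances:
  R: Z = R = 98.3 Ω
  C: Z = 1/(jωC) = -j/(ω·C) = 0 - j3183 Ω
Step 3 — Series combination: Z_total = R + C = 98.3 - j3183 Ω = 3185∠-88.2° Ω.
Step 4 — Source phasor: V = 31.7∠-138.1° V = -23.59 - j21.17 V.
Step 5 — Current: I = V / Z = 0.006416 - j0.007611 A = 0.009954∠-49.9° A.
Step 6 — Complex power: S = V·I* = 0.00974 - j0.3154 VA.
Step 7 — Real power: P = Re(S) = 0.00974 W.
Step 8 — Reactive power: Q = Im(S) = -0.3154 VAR.
Step 9 — Apparent power: |S| = 0.3155 VA.
Step 10 — Power factor: PF = P/|S| = 0.03087 (leading).

(a) P = 0.00974 W  (b) Q = -0.3154 VAR  (c) S = 0.3155 VA  (d) PF = 0.03087 (leading)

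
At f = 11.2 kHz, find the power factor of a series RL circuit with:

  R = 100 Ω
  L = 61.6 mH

Step 1 — Angular frequency: ω = 2π·f = 2π·1.12e+04 = 7.037e+04 rad/s.
Step 2 — Component impedances:
  R: Z = R = 100 Ω
  L: Z = jωL = j·7.037e+04·0.0616 = 0 + j4335 Ω
Step 3 — Series combination: Z_total = R + L = 100 + j4335 Ω = 4336∠88.7° Ω.
Step 4 — Power factor: PF = cos(φ) = Re(Z)/|Z| = 100/4336 = 0.02306.
Step 5 — Type: Im(Z) = 4335 ⇒ lagging (phase φ = 88.7°).

PF = 0.02306 (lagging, φ = 88.7°)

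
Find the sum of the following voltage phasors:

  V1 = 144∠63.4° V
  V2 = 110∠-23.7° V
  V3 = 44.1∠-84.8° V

Step 1 — Convert each phasor to rectangular form:
  V1 = 144·(cos(63.4°) + j·sin(63.4°)) = 64.48 + j128.8 V
  V2 = 110·(cos(-23.7°) + j·sin(-23.7°)) = 100.7 - j44.21 V
  V3 = 44.1·(cos(-84.8°) + j·sin(-84.8°)) = 3.997 - j43.92 V
Step 2 — Sum components: V_total = 169.2 + j40.63 V.
Step 3 — Convert to polar: |V_total| = 174 V, ∠V_total = 13.5°.

V_total = 174∠13.5° V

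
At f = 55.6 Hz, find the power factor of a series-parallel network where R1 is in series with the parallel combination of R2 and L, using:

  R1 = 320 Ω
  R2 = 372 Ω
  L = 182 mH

Step 1 — Angular frequency: ω = 2π·f = 2π·55.6 = 349.3 rad/s.
Step 2 — Component impedances:
  R1: Z = R = 320 Ω
  R2: Z = R = 372 Ω
  L: Z = jωL = j·349.3·0.182 = 0 + j63.58 Ω
Step 3 — Parallel branch: R2 || L = 1/(1/R2 + 1/L) = 10.56 + j61.78 Ω.
Step 4 — Series with R1: Z_total = R1 + (R2 || L) = 330.6 + j61.78 Ω = 336.3∠10.6° Ω.
Step 5 — Power factor: PF = cos(φ) = Re(Z)/|Z| = 330.56/336.28 = 0.983.
Step 6 — Type: Im(Z) = 61.78 ⇒ lagging (phase φ = 10.6°).

PF = 0.983 (lagging, φ = 10.6°)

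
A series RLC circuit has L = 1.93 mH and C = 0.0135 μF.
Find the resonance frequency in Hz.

Step 1 — Resonance condition Im(Z)=0 gives ω₀ = 1/√(LC).
Step 2 — ω₀ = 1/√(0.00193·1.35e-08) = 1.959e+05 rad/s.
Step 3 — f₀ = ω₀/(2π) = 3.118e+04 Hz.

f₀ = 3.118e+04 Hz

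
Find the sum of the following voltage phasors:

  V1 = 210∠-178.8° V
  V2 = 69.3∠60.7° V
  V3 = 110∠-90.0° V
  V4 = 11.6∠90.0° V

Step 1 — Convert each phasor to rectangular form:
  V1 = 210·(cos(-178.8°) + j·sin(-178.8°)) = -210 - j4.398 V
  V2 = 69.3·(cos(60.7°) + j·sin(60.7°)) = 33.91 + j60.43 V
  V3 = 110·(cos(-90.0°) + j·sin(-90.0°)) = 0 - j110 V
  V4 = 11.6·(cos(90.0°) + j·sin(90.0°)) = 0 + j11.6 V
Step 2 — Sum components: V_total = -176 - j42.36 V.
Step 3 — Convert to polar: |V_total| = 181.1 V, ∠V_total = -166.5°.

V_total = 181.1∠-166.5° V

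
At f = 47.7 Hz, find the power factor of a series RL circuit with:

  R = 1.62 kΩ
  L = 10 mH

Step 1 — Angular frequency: ω = 2π·f = 2π·47.7 = 299.7 rad/s.
Step 2 — Component impedances:
  R: Z = R = 1620 Ω
  L: Z = jωL = j·299.7·0.01 = 0 + j2.997 Ω
Step 3 — Series combination: Z_total = R + L = 1620 + j2.997 Ω = 1620∠0.1° Ω.
Step 4 — Power factor: PF = cos(φ) = Re(Z)/|Z| = 1620/1620 = 1.
Step 5 — Type: Im(Z) = 2.997 ⇒ lagging (phase φ = 0.1°).

PF = 1 (lagging, φ = 0.1°)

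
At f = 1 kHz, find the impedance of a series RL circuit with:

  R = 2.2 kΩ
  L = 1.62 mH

Step 1 — Angular frequency: ω = 2π·f = 2π·1000 = 6283 rad/s.
Step 2 — Component impedances:
  R: Z = R = 2200 Ω
  L: Z = jωL = j·6283·0.00162 = 0 + j10.18 Ω
Step 3 — Series combination: Z_total = R + L = 2200 + j10.18 Ω = 2200∠0.3° Ω.

Z = 2200 + j10.18 Ω = 2200∠0.3° Ω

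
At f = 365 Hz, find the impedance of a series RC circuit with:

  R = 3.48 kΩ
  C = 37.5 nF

Step 1 — Angular frequency: ω = 2π·f = 2π·365 = 2293 rad/s.
Step 2 — Component impedances:
  R: Z = R = 3480 Ω
  C: Z = 1/(jωC) = -j/(ω·C) = 0 - j1.163e+04 Ω
Step 3 — Series combination: Z_total = R + C = 3480 - j1.163e+04 Ω = 1.214e+04∠-73.3° Ω.

Z = 3480 - j1.163e+04 Ω = 1.214e+04∠-73.3° Ω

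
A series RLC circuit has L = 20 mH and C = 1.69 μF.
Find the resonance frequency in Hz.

Step 1 — Resonance condition Im(Z)=0 gives ω₀ = 1/√(LC).
Step 2 — ω₀ = 1/√(0.02·1.69e-06) = 5439 rad/s.
Step 3 — f₀ = ω₀/(2π) = 865.7 Hz.

f₀ = 865.7 Hz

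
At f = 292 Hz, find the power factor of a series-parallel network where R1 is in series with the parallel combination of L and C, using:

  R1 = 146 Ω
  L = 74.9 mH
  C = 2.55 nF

Step 1 — Angular frequency: ω = 2π·f = 2π·292 = 1835 rad/s.
Step 2 — Component impedances:
  R1: Z = R = 146 Ω
  L: Z = jωL = j·1835·0.0749 = 0 + j137.4 Ω
  C: Z = 1/(jωC) = -j/(ω·C) = 0 - j2.137e+05 Ω
Step 3 — Parallel branch: L || C = 1/(1/L + 1/C) = 0 + j137.5 Ω.
Step 4 — Series with R1: Z_total = R1 + (L || C) = 146 + j137.5 Ω = 200.6∠43.3° Ω.
Step 5 — Power factor: PF = cos(φ) = Re(Z)/|Z| = 146/200.56 = 0.728.
Step 6 — Type: Im(Z) = 137.5 ⇒ lagging (phase φ = 43.3°).

PF = 0.728 (lagging, φ = 43.3°)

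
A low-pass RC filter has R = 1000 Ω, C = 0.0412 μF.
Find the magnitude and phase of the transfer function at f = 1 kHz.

Step 1 — Angular frequency: ω = 2π·1000 = 6283 rad/s.
Step 2 — Transfer function: H(jω) = 1/(1 + jωRC).
Step 3 — Denominator: 1 + jωRC = 1 + j·6283·1000·4.12e-08 = 1 + j0.2589.
Step 4 — H = 0.9372 - j0.2426.
Step 5 — Magnitude: |H| = 0.9681 (-0.3 dB); phase: φ = -14.5°.

|H| = 0.9681 (-0.3 dB), φ = -14.5°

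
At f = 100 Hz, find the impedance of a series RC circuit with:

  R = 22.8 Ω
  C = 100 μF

Step 1 — Angular frequency: ω = 2π·f = 2π·100 = 628.3 rad/s.
Step 2 — Component impedances:
  R: Z = R = 22.8 Ω
  C: Z = 1/(jωC) = -j/(ω·C) = 0 - j15.92 Ω
Step 3 — Series combination: Z_total = R + C = 22.8 - j15.92 Ω = 27.81∠-34.9° Ω.

Z = 22.8 - j15.92 Ω = 27.81∠-34.9° Ω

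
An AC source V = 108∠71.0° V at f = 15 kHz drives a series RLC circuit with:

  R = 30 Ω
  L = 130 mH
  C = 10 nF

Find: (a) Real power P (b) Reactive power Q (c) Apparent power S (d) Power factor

Step 1 — Angular frequency: ω = 2π·f = 2π·1.5e+04 = 9.425e+04 rad/s.
Step 2 — Component impedances:
  R: Z = R = 30 Ω
  L: Z = jωL = j·9.425e+04·0.13 = 0 + j1.225e+04 Ω
  C: Z = 1/(jωC) = -j/(ω·C) = 0 - j1061 Ω
Step 3 — Series combination: Z_total = R + L + C = 30 + j1.119e+04 Ω = 1.119e+04∠89.8° Ω.
Step 4 — Source phasor: V = 108∠71.0° V = 35.16 + j102.1 V.
Step 5 — Current: I = V / Z = 0.009133 - j0.003117 A = 0.00965∠-18.8° A.
Step 6 — Complex power: S = V·I* = 0.002794 + j1.042 VA.
Step 7 — Real power: P = Re(S) = 0.002794 W.
Step 8 — Reactive power: Q = Im(S) = 1.042 VAR.
Step 9 — Apparent power: |S| = 1.042 VA.
Step 10 — Power factor: PF = P/|S| = 0.002681 (lagging).

(a) P = 0.002794 W  (b) Q = 1.042 VAR  (c) S = 1.042 VA  (d) PF = 0.002681 (lagging)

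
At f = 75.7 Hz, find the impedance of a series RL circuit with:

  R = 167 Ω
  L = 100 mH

Step 1 — Angular frequency: ω = 2π·f = 2π·75.7 = 475.6 rad/s.
Step 2 — Component impedances:
  R: Z = R = 167 Ω
  L: Z = jωL = j·475.6·0.1 = 0 + j47.56 Ω
Step 3 — Series combination: Z_total = R + L = 167 + j47.56 Ω = 173.6∠15.9° Ω.

Z = 167 + j47.56 Ω = 173.6∠15.9° Ω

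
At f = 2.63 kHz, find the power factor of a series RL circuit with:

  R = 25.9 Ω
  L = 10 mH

Step 1 — Angular frequency: ω = 2π·f = 2π·2630 = 1.652e+04 rad/s.
Step 2 — Component impedances:
  R: Z = R = 25.9 Ω
  L: Z = jωL = j·1.652e+04·0.01 = 0 + j165.2 Ω
Step 3 — Series combination: Z_total = R + L = 25.9 + j165.2 Ω = 167.3∠81.1° Ω.
Step 4 — Power factor: PF = cos(φ) = Re(Z)/|Z| = 25.9/167.3 = 0.1548.
Step 5 — Type: Im(Z) = 165.2 ⇒ lagging (phase φ = 81.1°).

PF = 0.1548 (lagging, φ = 81.1°)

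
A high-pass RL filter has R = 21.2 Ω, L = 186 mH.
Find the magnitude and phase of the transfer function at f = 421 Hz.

Step 1 — Angular frequency: ω = 2π·421 = 2645 rad/s.
Step 2 — Transfer function: H(jω) = jωL/(R + jωL).
Step 3 — Numerator jωL = j·492; denominator R + jωL = 21.2 + j492.
Step 4 — H = 0.9981 + j0.04301.
Step 5 — Magnitude: |H| = 0.9991 (-0.0 dB); phase: φ = 2.5°.

|H| = 0.9991 (-0.0 dB), φ = 2.5°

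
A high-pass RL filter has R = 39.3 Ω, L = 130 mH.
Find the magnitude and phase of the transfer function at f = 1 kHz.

Step 1 — Angular frequency: ω = 2π·1000 = 6283 rad/s.
Step 2 — Transfer function: H(jω) = jωL/(R + jωL).
Step 3 — Numerator jωL = j·816.8; denominator R + jωL = 39.3 + j816.8.
Step 4 — H = 0.9977 + j0.048.
Step 5 — Magnitude: |H| = 0.9988 (-0.0 dB); phase: φ = 2.8°.

|H| = 0.9988 (-0.0 dB), φ = 2.8°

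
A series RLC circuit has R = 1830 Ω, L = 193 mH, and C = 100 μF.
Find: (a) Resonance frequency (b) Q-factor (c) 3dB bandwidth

Step 1 — Resonance: ω₀ = 1/√(LC) = 1/√(0.193·0.0001) = 227.6 rad/s.
Step 2 — f₀ = ω₀/(2π) = 36.23 Hz.
Step 3 — Series Q: Q = ω₀L/R = 227.6·0.193/1830 = 0.02401.
Step 4 — Bandwidth: Δω = ω₀/Q = 9482 rad/s; BW = Δω/(2π) = 1509 Hz.

(a) f₀ = 36.23 Hz  (b) Q = 0.02401  (c) BW = 1509 Hz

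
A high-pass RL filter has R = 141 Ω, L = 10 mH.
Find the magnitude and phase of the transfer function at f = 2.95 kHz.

Step 1 — Angular frequency: ω = 2π·2950 = 1.854e+04 rad/s.
Step 2 — Transfer function: H(jω) = jωL/(R + jωL).
Step 3 — Numerator jωL = j·185.4; denominator R + jωL = 141 + j185.4.
Step 4 — H = 0.6334 + j0.4819.
Step 5 — Magnitude: |H| = 0.7959 (-2.0 dB); phase: φ = 37.3°.

|H| = 0.7959 (-2.0 dB), φ = 37.3°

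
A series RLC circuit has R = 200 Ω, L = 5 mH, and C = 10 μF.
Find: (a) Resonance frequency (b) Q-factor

Step 1 — Resonance condition Im(Z)=0 gives ω₀ = 1/√(LC).
Step 2 — ω₀ = 1/√(0.005·1e-05) = 4472 rad/s.
Step 3 — f₀ = ω₀/(2π) = 711.8 Hz.
Step 4 — Series Q: Q = ω₀L/R = 4472·0.005/200 = 0.1118.

(a) f₀ = 711.8 Hz  (b) Q = 0.1118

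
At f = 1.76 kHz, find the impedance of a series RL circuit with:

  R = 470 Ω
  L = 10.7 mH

Step 1 — Angular frequency: ω = 2π·f = 2π·1760 = 1.106e+04 rad/s.
Step 2 — Component impedances:
  R: Z = R = 470 Ω
  L: Z = jωL = j·1.106e+04·0.0107 = 0 + j118.3 Ω
Step 3 — Series combination: Z_total = R + L = 470 + j118.3 Ω = 484.7∠14.1° Ω.

Z = 470 + j118.3 Ω = 484.7∠14.1° Ω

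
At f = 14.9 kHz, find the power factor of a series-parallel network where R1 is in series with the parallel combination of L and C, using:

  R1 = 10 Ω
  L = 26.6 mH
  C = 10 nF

Step 1 — Angular frequency: ω = 2π·f = 2π·1.49e+04 = 9.362e+04 rad/s.
Step 2 — Component impedances:
  R1: Z = R = 10 Ω
  L: Z = jωL = j·9.362e+04·0.0266 = 0 + j2490 Ω
  C: Z = 1/(jωC) = -j/(ω·C) = 0 - j1068 Ω
Step 3 — Parallel branch: L || C = 1/(1/L + 1/C) = 0 - j1870 Ω.
Step 4 — Series with R1: Z_total = R1 + (L || C) = 10 - j1870 Ω = 1870∠-89.7° Ω.
Step 5 — Power factor: PF = cos(φ) = Re(Z)/|Z| = 10/1870.5 = 0.005346.
Step 6 — Type: Im(Z) = -1870 ⇒ leading (phase φ = -89.7°).

PF = 0.005346 (leading, φ = -89.7°)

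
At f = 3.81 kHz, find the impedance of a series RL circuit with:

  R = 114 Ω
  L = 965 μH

Step 1 — Angular frequency: ω = 2π·f = 2π·3810 = 2.394e+04 rad/s.
Step 2 — Component impedances:
  R: Z = R = 114 Ω
  L: Z = jωL = j·2.394e+04·0.000965 = 0 + j23.1 Ω
Step 3 — Series combination: Z_total = R + L = 114 + j23.1 Ω = 116.3∠11.5° Ω.

Z = 114 + j23.1 Ω = 116.3∠11.5° Ω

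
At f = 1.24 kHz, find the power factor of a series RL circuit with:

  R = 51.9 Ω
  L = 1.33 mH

Step 1 — Angular frequency: ω = 2π·f = 2π·1240 = 7791 rad/s.
Step 2 — Component impedances:
  R: Z = R = 51.9 Ω
  L: Z = jωL = j·7791·0.00133 = 0 + j10.36 Ω
Step 3 — Series combination: Z_total = R + L = 51.9 + j10.36 Ω = 52.92∠11.3° Ω.
Step 4 — Power factor: PF = cos(φ) = Re(Z)/|Z| = 51.9/52.9243 = 0.9806.
Step 5 — Type: Im(Z) = 10.36 ⇒ lagging (phase φ = 11.3°).

PF = 0.9806 (lagging, φ = 11.3°)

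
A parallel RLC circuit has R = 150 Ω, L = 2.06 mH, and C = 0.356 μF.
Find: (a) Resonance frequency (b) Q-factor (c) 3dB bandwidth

Step 1 — Resonance: ω₀ = 1/√(LC) = 1/√(0.00206·3.56e-07) = 3.693e+04 rad/s.
Step 2 — f₀ = ω₀/(2π) = 5877 Hz.
Step 3 — Parallel Q: Q = R/(ω₀L) = 150/(3.693e+04·0.00206) = 1.972.
Step 4 — Bandwidth: Δω = ω₀/Q = 1.873e+04 rad/s; BW = Δω/(2π) = 2980 Hz.

(a) f₀ = 5877 Hz  (b) Q = 1.972  (c) BW = 2980 Hz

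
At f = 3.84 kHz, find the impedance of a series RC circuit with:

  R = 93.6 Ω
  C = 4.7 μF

Step 1 — Angular frequency: ω = 2π·f = 2π·3840 = 2.413e+04 rad/s.
Step 2 — Component impedances:
  R: Z = R = 93.6 Ω
  C: Z = 1/(jωC) = -j/(ω·C) = 0 - j8.818 Ω
Step 3 — Series combination: Z_total = R + C = 93.6 - j8.818 Ω = 94.01∠-5.4° Ω.

Z = 93.6 - j8.818 Ω = 94.01∠-5.4° Ω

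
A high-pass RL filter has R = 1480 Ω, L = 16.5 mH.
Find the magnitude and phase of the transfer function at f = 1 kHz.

Step 1 — Angular frequency: ω = 2π·1000 = 6283 rad/s.
Step 2 — Transfer function: H(jω) = jωL/(R + jωL).
Step 3 — Numerator jωL = j·103.7; denominator R + jωL = 1480 + j103.7.
Step 4 — H = 0.004883 + j0.06971.
Step 5 — Magnitude: |H| = 0.06988 (-23.1 dB); phase: φ = 86.0°.

|H| = 0.06988 (-23.1 dB), φ = 86.0°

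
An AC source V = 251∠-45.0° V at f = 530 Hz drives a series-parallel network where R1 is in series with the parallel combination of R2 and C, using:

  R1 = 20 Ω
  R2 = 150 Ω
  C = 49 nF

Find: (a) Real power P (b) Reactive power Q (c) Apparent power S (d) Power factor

Step 1 — Angular frequency: ω = 2π·f = 2π·530 = 3330 rad/s.
Step 2 — Component impedances:
  R1: Z = R = 20 Ω
  R2: Z = R = 150 Ω
  C: Z = 1/(jωC) = -j/(ω·C) = 0 - j6128 Ω
Step 3 — Parallel branch: R2 || C = 1/(1/R2 + 1/C) = 149.9 - j3.669 Ω.
Step 4 — Series with R1: Z_total = R1 + (R2 || C) = 169.9 - j3.669 Ω = 169.9∠-1.2° Ω.
Step 5 — Source phasor: V = 251∠-45.0° V = 177.5 - j177.5 V.
Step 6 — Current: I = V / Z = 1.067 - j1.022 A = 1.477∠-43.8° A.
Step 7 — Complex power: S = V·I* = 370.6 - j8.004 VA.
Step 8 — Real power: P = Re(S) = 370.6 W.
Step 9 — Reactive power: Q = Im(S) = -8.004 VAR.
Step 10 — Apparent power: |S| = 370.7 VA.
Step 11 — Power factor: PF = P/|S| = 0.9998 (leading).

(a) P = 370.6 W  (b) Q = -8.004 VAR  (c) S = 370.7 VA  (d) PF = 0.9998 (leading)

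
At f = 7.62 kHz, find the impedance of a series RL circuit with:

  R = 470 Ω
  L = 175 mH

Step 1 — Angular frequency: ω = 2π·f = 2π·7620 = 4.788e+04 rad/s.
Step 2 — Component impedances:
  R: Z = R = 470 Ω
  L: Z = jωL = j·4.788e+04·0.175 = 0 + j8379 Ω
Step 3 — Series combination: Z_total = R + L = 470 + j8379 Ω = 8392∠86.8° Ω.

Z = 470 + j8379 Ω = 8392∠86.8° Ω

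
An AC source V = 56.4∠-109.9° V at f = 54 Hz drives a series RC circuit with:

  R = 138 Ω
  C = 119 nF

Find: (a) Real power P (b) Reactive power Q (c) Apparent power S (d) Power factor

Step 1 — Angular frequency: ω = 2π·f = 2π·54 = 339.3 rad/s.
Step 2 — Component impedances:
  R: Z = R = 138 Ω
  C: Z = 1/(jωC) = -j/(ω·C) = 0 - j2.477e+04 Ω
Step 3 — Series combination: Z_total = R + C = 138 - j2.477e+04 Ω = 2.477e+04∠-89.7° Ω.
Step 4 — Source phasor: V = 56.4∠-109.9° V = -19.2 - j53.03 V.
Step 5 — Current: I = V / Z = 0.002137 - j0.000787 A = 0.002277∠-20.2° A.
Step 6 — Complex power: S = V·I* = 0.0007156 - j0.1284 VA.
Step 7 — Real power: P = Re(S) = 0.0007156 W.
Step 8 — Reactive power: Q = Im(S) = -0.1284 VAR.
Step 9 — Apparent power: |S| = 0.1284 VA.
Step 10 — Power factor: PF = P/|S| = 0.005572 (leading).

(a) P = 0.0007156 W  (b) Q = -0.1284 VAR  (c) S = 0.1284 VA  (d) PF = 0.005572 (leading)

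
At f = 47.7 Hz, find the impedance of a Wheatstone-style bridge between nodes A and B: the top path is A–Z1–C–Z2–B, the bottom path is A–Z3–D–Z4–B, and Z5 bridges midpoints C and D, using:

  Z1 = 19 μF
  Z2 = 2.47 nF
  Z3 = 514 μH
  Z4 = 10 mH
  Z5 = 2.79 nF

Step 1 — Angular frequency: ω = 2π·f = 2π·47.7 = 299.7 rad/s.
Step 2 — Component impedances:
  Z1: Z = 1/(jωC) = -j/(ω·C) = 0 - j175.6 Ω
  Z2: Z = 1/(jωC) = -j/(ω·C) = 0 - j1.351e+06 Ω
  Z3: Z = jωL = j·299.7·0.000514 = 0 + j0.154 Ω
  Z4: Z = jωL = j·299.7·0.01 = 0 + j2.997 Ω
  Z5: Z = 1/(jωC) = -j/(ω·C) = 0 - j1.196e+06 Ω
Step 3 — Bridge requires nodal analysis (the Z5 bridge couples midpoints C and D, so the two paths cannot be reduced to a simple series/parallel combination). Setting node B to ground and injecting 1 A at node A, the 3-node admittance system at A, C, D solves to V_A = Z_AB = 0 + j3.151 Ω = 3.151∠90.0° Ω.

Z = 0 + j3.151 Ω = 3.151∠90.0° Ω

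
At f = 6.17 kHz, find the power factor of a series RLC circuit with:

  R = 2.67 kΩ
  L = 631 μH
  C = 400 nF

Step 1 — Angular frequency: ω = 2π·f = 2π·6170 = 3.877e+04 rad/s.
Step 2 — Component impedances:
  R: Z = R = 2670 Ω
  L: Z = jωL = j·3.877e+04·0.000631 = 0 + j24.46 Ω
  C: Z = 1/(jωC) = -j/(ω·C) = 0 - j64.49 Ω
Step 3 — Series combination: Z_total = R + L + C = 2670 - j40.03 Ω = 2670∠-0.9° Ω.
Step 4 — Power factor: PF = cos(φ) = Re(Z)/|Z| = 2670/2670.3 = 0.9999.
Step 5 — Type: Im(Z) = -40.03 ⇒ leading (phase φ = -0.9°).

PF = 0.9999 (leading, φ = -0.9°)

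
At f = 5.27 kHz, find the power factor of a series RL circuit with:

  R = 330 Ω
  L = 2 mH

Step 1 — Angular frequency: ω = 2π·f = 2π·5270 = 3.311e+04 rad/s.
Step 2 — Component impedances:
  R: Z = R = 330 Ω
  L: Z = jωL = j·3.311e+04·0.002 = 0 + j66.22 Ω
Step 3 — Series combination: Z_total = R + L = 330 + j66.22 Ω = 336.6∠11.3° Ω.
Step 4 — Power factor: PF = cos(φ) = Re(Z)/|Z| = 330/336.58 = 0.9805.
Step 5 — Type: Im(Z) = 66.22 ⇒ lagging (phase φ = 11.3°).

PF = 0.9805 (lagging, φ = 11.3°)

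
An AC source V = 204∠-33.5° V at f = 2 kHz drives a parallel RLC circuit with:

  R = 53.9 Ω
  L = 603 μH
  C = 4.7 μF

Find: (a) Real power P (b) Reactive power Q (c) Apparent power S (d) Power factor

Step 1 — Angular frequency: ω = 2π·f = 2π·2000 = 1.257e+04 rad/s.
Step 2 — Component impedances:
  R: Z = R = 53.9 Ω
  L: Z = jωL = j·1.257e+04·0.000603 = 0 + j7.578 Ω
  C: Z = 1/(jωC) = -j/(ω·C) = 0 - j16.93 Ω
Step 3 — Parallel combination: 1/Z_total = 1/R + 1/L + 1/C; Z_total = 3.278 + j12.88 Ω = 13.29∠75.7° Ω.
Step 4 — Source phasor: V = 204∠-33.5° V = 170.1 - j112.6 V.
Step 5 — Current: I = V / Z = -5.053 - j14.49 A = 15.35∠-109.2° A.
Step 6 — Complex power: S = V·I* = 772.1 + j3034 VA.
Step 7 — Real power: P = Re(S) = 772.1 W.
Step 8 — Reactive power: Q = Im(S) = 3034 VAR.
Step 9 — Apparent power: |S| = 3131 VA.
Step 10 — Power factor: PF = P/|S| = 0.2466 (lagging).

(a) P = 772.1 W  (b) Q = 3034 VAR  (c) S = 3131 VA  (d) PF = 0.2466 (lagging)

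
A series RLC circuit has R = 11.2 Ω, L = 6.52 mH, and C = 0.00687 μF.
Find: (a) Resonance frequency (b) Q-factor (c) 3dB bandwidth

Step 1 — Resonance condition Im(Z)=0 gives ω₀ = 1/√(LC).
Step 2 — ω₀ = 1/√(0.00652·6.87e-09) = 1.494e+05 rad/s.
Step 3 — f₀ = ω₀/(2π) = 2.378e+04 Hz.
Step 4 — Series Q: Q = ω₀L/R = 1.494e+05·0.00652/11.2 = 86.98.
Step 5 — 3dB bandwidth: Δω = ω₀/Q = 1718 rad/s; BW = Δω/(2π) = 273.4 Hz.

(a) f₀ = 2.378e+04 Hz  (b) Q = 86.98  (c) BW = 273.4 Hz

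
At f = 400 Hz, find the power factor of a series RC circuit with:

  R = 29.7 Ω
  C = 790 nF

Step 1 — Angular frequency: ω = 2π·f = 2π·400 = 2513 rad/s.
Step 2 — Component impedances:
  R: Z = R = 29.7 Ω
  C: Z = 1/(jωC) = -j/(ω·C) = 0 - j503.7 Ω
Step 3 — Series combination: Z_total = R + C = 29.7 - j503.7 Ω = 504.5∠-86.6° Ω.
Step 4 — Power factor: PF = cos(φ) = Re(Z)/|Z| = 29.7/504.5 = 0.05887.
Step 5 — Type: Im(Z) = -503.7 ⇒ leading (phase φ = -86.6°).

PF = 0.05887 (leading, φ = -86.6°)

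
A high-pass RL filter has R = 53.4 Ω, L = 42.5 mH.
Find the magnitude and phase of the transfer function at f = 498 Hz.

Step 1 — Angular frequency: ω = 2π·498 = 3129 rad/s.
Step 2 — Transfer function: H(jω) = jωL/(R + jωL).
Step 3 — Numerator jωL = j·133; denominator R + jωL = 53.4 + j133.
Step 4 — H = 0.8611 + j0.3458.
Step 5 — Magnitude: |H| = 0.928 (-0.6 dB); phase: φ = 21.9°.

|H| = 0.928 (-0.6 dB), φ = 21.9°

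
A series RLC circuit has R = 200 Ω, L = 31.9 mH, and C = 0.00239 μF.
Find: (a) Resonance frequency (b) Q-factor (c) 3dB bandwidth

Step 1 — Resonance: ω₀ = 1/√(LC) = 1/√(0.0319·2.39e-09) = 1.145e+05 rad/s.
Step 2 — f₀ = ω₀/(2π) = 1.823e+04 Hz.
Step 3 — Series Q: Q = ω₀L/R = 1.145e+05·0.0319/200 = 18.27.
Step 4 — Bandwidth: Δω = ω₀/Q = 6270 rad/s; BW = Δω/(2π) = 997.8 Hz.

(a) f₀ = 1.823e+04 Hz  (b) Q = 18.27  (c) BW = 997.8 Hz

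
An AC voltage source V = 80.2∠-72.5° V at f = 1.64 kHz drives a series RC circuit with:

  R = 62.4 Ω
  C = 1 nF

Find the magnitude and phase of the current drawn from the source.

Step 1 — Angular frequency: ω = 2π·f = 2π·1640 = 1.03e+04 rad/s.
Step 2 — Component impedances:
  R: Z = R = 62.4 Ω
  C: Z = 1/(jωC) = -j/(ω·C) = 0 - j9.705e+04 Ω
Step 3 — Series combination: Z_total = R + C = 62.4 - j9.705e+04 Ω = 9.705e+04∠-90.0° Ω.
Step 4 — Source phasor: V = 80.2∠-72.5° V = 24.12 - j76.49 V.
Step 5 — Ohm's law: I = V / Z_total = (24.12 - j76.49) / (62.4 - j9.705e+04) = 0.0007883 + j0.000248 A.
Step 6 — Convert to polar: |I| = 0.0008264 A, ∠I = 17.5°.

I = 0.0008264∠17.5° A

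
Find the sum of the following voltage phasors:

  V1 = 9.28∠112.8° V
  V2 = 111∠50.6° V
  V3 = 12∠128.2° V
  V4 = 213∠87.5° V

Step 1 — Convert each phasor to rectangular form:
  V1 = 9.28·(cos(112.8°) + j·sin(112.8°)) = -3.596 + j8.555 V
  V2 = 111·(cos(50.6°) + j·sin(50.6°)) = 70.46 + j85.77 V
  V3 = 12·(cos(128.2°) + j·sin(128.2°)) = -7.421 + j9.43 V
  V4 = 213·(cos(87.5°) + j·sin(87.5°)) = 9.291 + j212.8 V
Step 2 — Sum components: V_total = 68.73 + j316.6 V.
Step 3 — Convert to polar: |V_total| = 323.9 V, ∠V_total = 77.8°.

V_total = 323.9∠77.8° V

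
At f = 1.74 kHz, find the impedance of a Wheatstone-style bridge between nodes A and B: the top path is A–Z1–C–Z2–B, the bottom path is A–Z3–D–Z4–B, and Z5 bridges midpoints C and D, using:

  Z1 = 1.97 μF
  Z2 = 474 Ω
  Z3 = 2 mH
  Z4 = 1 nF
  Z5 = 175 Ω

Step 1 — Angular frequency: ω = 2π·f = 2π·1740 = 1.093e+04 rad/s.
Step 2 — Component impedances:
  Z1: Z = 1/(jωC) = -j/(ω·C) = 0 - j46.43 Ω
  Z2: Z = R = 474 Ω
  Z3: Z = jωL = j·1.093e+04·0.002 = 0 + j21.87 Ω
  Z4: Z = 1/(jωC) = -j/(ω·C) = 0 - j9.147e+04 Ω
  Z5: Z = R = 175 Ω
Step 3 — Bridge requires nodal analysis (the Z5 bridge couples midpoints C and D, so the two paths cannot be reduced to a simple series/parallel combination). Setting node B to ground and injecting 1 A at node A, the 3-node admittance system at A, C, D solves to V_A = Z_AB = 485.6 - j47.23 Ω = 487.9∠-5.6° Ω.

Z = 485.6 - j47.23 Ω = 487.9∠-5.6° Ω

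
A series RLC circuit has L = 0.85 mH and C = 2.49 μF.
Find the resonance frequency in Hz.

Step 1 — Resonance condition Im(Z)=0 gives ω₀ = 1/√(LC).
Step 2 — ω₀ = 1/√(0.00085·2.49e-06) = 2.174e+04 rad/s.
Step 3 — f₀ = ω₀/(2π) = 3459 Hz.

f₀ = 3459 Hz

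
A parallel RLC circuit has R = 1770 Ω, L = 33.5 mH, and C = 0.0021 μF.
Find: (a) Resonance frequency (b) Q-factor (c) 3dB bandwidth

Step 1 — Resonance: ω₀ = 1/√(LC) = 1/√(0.0335·2.1e-09) = 1.192e+05 rad/s.
Step 2 — f₀ = ω₀/(2π) = 1.898e+04 Hz.
Step 3 — Parallel Q: Q = R/(ω₀L) = 1770/(1.192e+05·0.0335) = 0.4432.
Step 4 — Bandwidth: Δω = ω₀/Q = 2.69e+05 rad/s; BW = Δω/(2π) = 4.282e+04 Hz.

(a) f₀ = 1.898e+04 Hz  (b) Q = 0.4432  (c) BW = 4.282e+04 Hz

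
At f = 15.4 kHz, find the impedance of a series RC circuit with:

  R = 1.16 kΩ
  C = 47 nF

Step 1 — Angular frequency: ω = 2π·f = 2π·1.54e+04 = 9.676e+04 rad/s.
Step 2 — Component impedances:
  R: Z = R = 1160 Ω
  C: Z = 1/(jωC) = -j/(ω·C) = 0 - j219.9 Ω
Step 3 — Series combination: Z_total = R + C = 1160 - j219.9 Ω = 1181∠-10.7° Ω.

Z = 1160 - j219.9 Ω = 1181∠-10.7° Ω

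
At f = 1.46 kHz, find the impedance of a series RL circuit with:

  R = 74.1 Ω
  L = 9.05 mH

Step 1 — Angular frequency: ω = 2π·f = 2π·1460 = 9173 rad/s.
Step 2 — Component impedances:
  R: Z = R = 74.1 Ω
  L: Z = jωL = j·9173·0.00905 = 0 + j83.02 Ω
Step 3 — Series combination: Z_total = R + L = 74.1 + j83.02 Ω = 111.3∠48.2° Ω.

Z = 74.1 + j83.02 Ω = 111.3∠48.2° Ω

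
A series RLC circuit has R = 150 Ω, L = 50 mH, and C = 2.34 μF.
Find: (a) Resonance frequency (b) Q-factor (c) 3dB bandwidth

Step 1 — Resonance: ω₀ = 1/√(LC) = 1/√(0.05·2.34e-06) = 2924 rad/s.
Step 2 — f₀ = ω₀/(2π) = 465.3 Hz.
Step 3 — Series Q: Q = ω₀L/R = 2924·0.05/150 = 0.9745.
Step 4 — Bandwidth: Δω = ω₀/Q = 3000 rad/s; BW = Δω/(2π) = 477.5 Hz.

(a) f₀ = 465.3 Hz  (b) Q = 0.9745  (c) BW = 477.5 Hz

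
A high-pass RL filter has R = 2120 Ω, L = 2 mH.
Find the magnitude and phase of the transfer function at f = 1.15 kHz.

Step 1 — Angular frequency: ω = 2π·1150 = 7226 rad/s.
Step 2 — Transfer function: H(jω) = jωL/(R + jωL).
Step 3 — Numerator jωL = j·14.45; denominator R + jωL = 2120 + j14.45.
Step 4 — H = 4.646e-05 + j0.006816.
Step 5 — Magnitude: |H| = 0.006817 (-43.3 dB); phase: φ = 89.6°.

|H| = 0.006817 (-43.3 dB), φ = 89.6°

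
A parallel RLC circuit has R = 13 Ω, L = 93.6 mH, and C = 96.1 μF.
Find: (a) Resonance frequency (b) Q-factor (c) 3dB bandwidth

Step 1 — Resonance: ω₀ = 1/√(LC) = 1/√(0.0936·9.61e-05) = 333.4 rad/s.
Step 2 — f₀ = ω₀/(2π) = 53.07 Hz.
Step 3 — Parallel Q: Q = R/(ω₀L) = 13/(333.4·0.0936) = 0.4165.
Step 4 — Bandwidth: Δω = ω₀/Q = 800.4 rad/s; BW = Δω/(2π) = 127.4 Hz.

(a) f₀ = 53.07 Hz  (b) Q = 0.4165  (c) BW = 127.4 Hz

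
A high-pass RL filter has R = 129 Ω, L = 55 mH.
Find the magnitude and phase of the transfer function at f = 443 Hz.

Step 1 — Angular frequency: ω = 2π·443 = 2783 rad/s.
Step 2 — Transfer function: H(jω) = jωL/(R + jωL).
Step 3 — Numerator jωL = j·153.1; denominator R + jωL = 129 + j153.1.
Step 4 — H = 0.5848 + j0.4928.
Step 5 — Magnitude: |H| = 0.7647 (-2.3 dB); phase: φ = 40.1°.

|H| = 0.7647 (-2.3 dB), φ = 40.1°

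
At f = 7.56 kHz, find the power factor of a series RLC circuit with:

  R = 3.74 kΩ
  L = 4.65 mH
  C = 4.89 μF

Step 1 — Angular frequency: ω = 2π·f = 2π·7560 = 4.75e+04 rad/s.
Step 2 — Component impedances:
  R: Z = R = 3740 Ω
  L: Z = jωL = j·4.75e+04·0.00465 = 0 + j220.9 Ω
  C: Z = 1/(jωC) = -j/(ω·C) = 0 - j4.305 Ω
Step 3 — Series combination: Z_total = R + L + C = 3740 + j216.6 Ω = 3746∠3.3° Ω.
Step 4 — Power factor: PF = cos(φ) = Re(Z)/|Z| = 3740/3746.3 = 0.9983.
Step 5 — Type: Im(Z) = 216.6 ⇒ lagging (phase φ = 3.3°).

PF = 0.9983 (lagging, φ = 3.3°)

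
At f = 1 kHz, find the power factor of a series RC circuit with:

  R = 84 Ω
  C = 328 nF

Step 1 — Angular frequency: ω = 2π·f = 2π·1000 = 6283 rad/s.
Step 2 — Component impedances:
  R: Z = R = 84 Ω
  C: Z = 1/(jωC) = -j/(ω·C) = 0 - j485.2 Ω
Step 3 — Series combination: Z_total = R + C = 84 - j485.2 Ω = 492.4∠-80.2° Ω.
Step 4 — Power factor: PF = cos(φ) = Re(Z)/|Z| = 84/492.4 = 0.1706.
Step 5 — Type: Im(Z) = -485.2 ⇒ leading (phase φ = -80.2°).

PF = 0.1706 (leading, φ = -80.2°)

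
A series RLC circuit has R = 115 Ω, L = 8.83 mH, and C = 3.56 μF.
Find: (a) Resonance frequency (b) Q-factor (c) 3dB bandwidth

Step 1 — Resonance: ω₀ = 1/√(LC) = 1/√(0.00883·3.56e-06) = 5640 rad/s.
Step 2 — f₀ = ω₀/(2π) = 897.7 Hz.
Step 3 — Series Q: Q = ω₀L/R = 5640·0.00883/115 = 0.4331.
Step 4 — Bandwidth: Δω = ω₀/Q = 1.302e+04 rad/s; BW = Δω/(2π) = 2073 Hz.

(a) f₀ = 897.7 Hz  (b) Q = 0.4331  (c) BW = 2073 Hz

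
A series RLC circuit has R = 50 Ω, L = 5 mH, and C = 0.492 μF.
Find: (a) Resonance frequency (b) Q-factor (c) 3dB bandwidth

Step 1 — Resonance: ω₀ = 1/√(LC) = 1/√(0.005·4.92e-07) = 2.016e+04 rad/s.
Step 2 — f₀ = ω₀/(2π) = 3209 Hz.
Step 3 — Series Q: Q = ω₀L/R = 2.016e+04·0.005/50 = 2.016.
Step 4 — Bandwidth: Δω = ω₀/Q = 1e+04 rad/s; BW = Δω/(2π) = 1592 Hz.

(a) f₀ = 3209 Hz  (b) Q = 2.016  (c) BW = 1592 Hz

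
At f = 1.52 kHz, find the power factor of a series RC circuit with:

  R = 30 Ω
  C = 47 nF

Step 1 — Angular frequency: ω = 2π·f = 2π·1520 = 9550 rad/s.
Step 2 — Component impedances:
  R: Z = R = 30 Ω
  C: Z = 1/(jωC) = -j/(ω·C) = 0 - j2228 Ω
Step 3 — Series combination: Z_total = R + C = 30 - j2228 Ω = 2228∠-89.2° Ω.
Step 4 — Power factor: PF = cos(φ) = Re(Z)/|Z| = 30/2228 = 0.01346.
Step 5 — Type: Im(Z) = -2228 ⇒ leading (phase φ = -89.2°).

PF = 0.01346 (leading, φ = -89.2°)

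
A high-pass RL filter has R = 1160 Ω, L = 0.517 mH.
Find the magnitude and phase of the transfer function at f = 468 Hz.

Step 1 — Angular frequency: ω = 2π·468 = 2941 rad/s.
Step 2 — Transfer function: H(jω) = jωL/(R + jωL).
Step 3 — Numerator jωL = j·1.52; denominator R + jωL = 1160 + j1.52.
Step 4 — H = 1.718e-06 + j0.001311.
Step 5 — Magnitude: |H| = 0.001311 (-57.7 dB); phase: φ = 89.9°.

|H| = 0.001311 (-57.7 dB), φ = 89.9°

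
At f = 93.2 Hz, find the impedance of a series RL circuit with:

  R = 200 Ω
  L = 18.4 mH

Step 1 — Angular frequency: ω = 2π·f = 2π·93.2 = 585.6 rad/s.
Step 2 — Component impedances:
  R: Z = R = 200 Ω
  L: Z = jωL = j·585.6·0.0184 = 0 + j10.77 Ω
Step 3 — Series combination: Z_total = R + L = 200 + j10.77 Ω = 200.3∠3.1° Ω.

Z = 200 + j10.77 Ω = 200.3∠3.1° Ω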